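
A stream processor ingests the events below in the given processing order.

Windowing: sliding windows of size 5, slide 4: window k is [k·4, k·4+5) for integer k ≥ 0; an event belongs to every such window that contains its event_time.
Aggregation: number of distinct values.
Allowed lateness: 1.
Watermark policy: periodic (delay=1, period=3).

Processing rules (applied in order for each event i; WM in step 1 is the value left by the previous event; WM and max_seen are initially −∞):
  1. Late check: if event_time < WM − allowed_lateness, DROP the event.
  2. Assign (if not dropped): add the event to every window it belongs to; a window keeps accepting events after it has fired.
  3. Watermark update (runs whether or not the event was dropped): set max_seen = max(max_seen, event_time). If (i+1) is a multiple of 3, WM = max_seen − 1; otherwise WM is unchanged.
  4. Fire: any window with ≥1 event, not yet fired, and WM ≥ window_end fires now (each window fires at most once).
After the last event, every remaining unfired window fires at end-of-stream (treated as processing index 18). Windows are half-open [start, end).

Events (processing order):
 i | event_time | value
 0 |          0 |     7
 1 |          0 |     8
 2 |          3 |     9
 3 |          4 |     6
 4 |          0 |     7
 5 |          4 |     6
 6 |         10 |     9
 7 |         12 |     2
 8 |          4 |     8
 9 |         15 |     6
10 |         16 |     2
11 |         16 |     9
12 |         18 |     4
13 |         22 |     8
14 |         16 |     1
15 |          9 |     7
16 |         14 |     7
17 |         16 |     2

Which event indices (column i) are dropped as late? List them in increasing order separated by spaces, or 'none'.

i=0 t=0 v=7: → [0,5); WM=−∞
i=1 t=0 v=8: → [0,5); WM=−∞
i=2 t=3 v=9: → [0,5); WM=2
i=3 t=4 v=6: → [4,9),[0,5); WM=2
i=4 t=0 v=7: DROP (t<2-1); WM=2
i=5 t=4 v=6: → [4,9),[0,5); WM=3
i=6 t=10 v=9: → [8,13); WM=3
i=7 t=12 v=2: → [12,17),[8,13); WM=3
i=8 t=4 v=8: → [4,9),[0,5); WM=11; [0,5) fires=4 [4,9) fires=2
i=9 t=15 v=6: → [12,17); WM=11
i=10 t=16 v=2: → [16,21),[12,17); WM=11
i=11 t=16 v=9: → [16,21),[12,17); WM=15; [8,13) fires=2
i=12 t=18 v=4: → [16,21); WM=15
i=13 t=22 v=8: → [20,25); WM=15
i=14 t=16 v=1: → [16,21),[12,17); WM=21; [12,17) fires=4 [16,21) fires=4
i=15 t=9 v=7: DROP (t<21-1); WM=21
i=16 t=14 v=7: DROP (t<21-1); WM=21
i=17 t=16 v=2: DROP (t<21-1); WM=21

4 15 16 17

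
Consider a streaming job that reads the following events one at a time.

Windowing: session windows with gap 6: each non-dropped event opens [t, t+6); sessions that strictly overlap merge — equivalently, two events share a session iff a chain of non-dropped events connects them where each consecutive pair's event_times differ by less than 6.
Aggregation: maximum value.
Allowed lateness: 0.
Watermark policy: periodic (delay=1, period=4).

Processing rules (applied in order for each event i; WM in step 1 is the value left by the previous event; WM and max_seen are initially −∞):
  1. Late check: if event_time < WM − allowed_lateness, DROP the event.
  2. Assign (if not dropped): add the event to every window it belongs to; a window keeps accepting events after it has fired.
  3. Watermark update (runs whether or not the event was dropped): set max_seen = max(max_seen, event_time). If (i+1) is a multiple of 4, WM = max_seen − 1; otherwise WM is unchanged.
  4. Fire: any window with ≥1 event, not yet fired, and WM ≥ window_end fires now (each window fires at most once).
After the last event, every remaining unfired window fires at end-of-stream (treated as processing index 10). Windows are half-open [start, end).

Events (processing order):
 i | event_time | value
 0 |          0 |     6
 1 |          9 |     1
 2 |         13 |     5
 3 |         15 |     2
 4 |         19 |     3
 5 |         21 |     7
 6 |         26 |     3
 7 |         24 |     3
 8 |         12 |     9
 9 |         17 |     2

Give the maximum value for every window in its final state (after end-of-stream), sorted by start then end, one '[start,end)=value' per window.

i=0 t=0 v=6: → [0,6); WM=−∞
i=1 t=9 v=1: → [9,15); WM=−∞
i=2 t=13 v=5: → [9,19); WM=−∞
i=3 t=15 v=2: → [9,21); WM=14
i=4 t=19 v=3: → [9,25); WM=14
i=5 t=21 v=7: → [9,27); WM=14
i=6 t=26 v=3: → [9,32); WM=14
i=7 t=24 v=3: → [9,32); WM=25
i=8 t=12 v=9: DROP (t<25-0); WM=25
i=9 t=17 v=2: DROP (t<25-0); WM=25

[0,6)=6 [9,32)=7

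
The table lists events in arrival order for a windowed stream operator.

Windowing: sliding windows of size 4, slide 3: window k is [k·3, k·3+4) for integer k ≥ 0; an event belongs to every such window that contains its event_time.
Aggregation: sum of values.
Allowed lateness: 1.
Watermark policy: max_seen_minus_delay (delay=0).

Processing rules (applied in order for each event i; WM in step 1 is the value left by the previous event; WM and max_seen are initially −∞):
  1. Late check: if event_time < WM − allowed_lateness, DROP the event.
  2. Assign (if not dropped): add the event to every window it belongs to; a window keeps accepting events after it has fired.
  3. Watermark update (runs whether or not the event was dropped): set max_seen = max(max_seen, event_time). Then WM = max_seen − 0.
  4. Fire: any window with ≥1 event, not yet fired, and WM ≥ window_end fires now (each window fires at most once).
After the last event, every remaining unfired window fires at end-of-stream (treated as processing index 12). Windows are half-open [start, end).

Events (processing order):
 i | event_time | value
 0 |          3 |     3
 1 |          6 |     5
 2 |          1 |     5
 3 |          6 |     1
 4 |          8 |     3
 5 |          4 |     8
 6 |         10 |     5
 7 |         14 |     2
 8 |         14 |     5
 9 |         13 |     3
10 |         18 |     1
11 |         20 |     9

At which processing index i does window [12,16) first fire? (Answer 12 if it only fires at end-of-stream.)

i=0 t=3 v=3: → [3,7),[0,4); WM=3
i=1 t=6 v=5: → [6,10),[3,7); WM=6; [0,4) fires=3
i=2 t=1 v=5: DROP (t<6-1); WM=6
i=3 t=6 v=1: → [6,10),[3,7); WM=6
i=4 t=8 v=3: → [6,10); WM=8; [3,7) fires=9
i=5 t=4 v=8: DROP (t<8-1); WM=8
i=6 t=10 v=5: → [9,13); WM=10; [6,10) fires=9
i=7 t=14 v=2: → [12,16); WM=14; [9,13) fires=5
i=8 t=14 v=5: → [12,16); WM=14
i=9 t=13 v=3: → [12,16); WM=14
i=10 t=18 v=1: → [18,22),[15,19); WM=18; [12,16) fires=10
i=11 t=20 v=9: → [18,22); WM=20; [15,19) fires=1

10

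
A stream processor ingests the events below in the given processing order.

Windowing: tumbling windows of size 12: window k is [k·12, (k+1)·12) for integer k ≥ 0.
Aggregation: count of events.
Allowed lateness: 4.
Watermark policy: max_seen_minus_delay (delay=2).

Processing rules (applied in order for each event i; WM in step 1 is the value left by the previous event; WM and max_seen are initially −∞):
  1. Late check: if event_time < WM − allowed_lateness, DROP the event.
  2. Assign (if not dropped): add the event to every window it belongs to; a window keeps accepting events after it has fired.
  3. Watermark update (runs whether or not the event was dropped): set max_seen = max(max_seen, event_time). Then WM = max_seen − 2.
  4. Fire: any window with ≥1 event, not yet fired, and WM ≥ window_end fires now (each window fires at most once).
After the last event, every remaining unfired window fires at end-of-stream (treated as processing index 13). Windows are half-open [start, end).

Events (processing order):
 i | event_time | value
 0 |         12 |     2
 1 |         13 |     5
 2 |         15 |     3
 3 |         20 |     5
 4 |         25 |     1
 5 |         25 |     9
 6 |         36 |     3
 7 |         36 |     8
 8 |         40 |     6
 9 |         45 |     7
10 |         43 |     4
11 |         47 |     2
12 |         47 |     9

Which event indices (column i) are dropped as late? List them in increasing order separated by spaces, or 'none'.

none

i=0 t=12 v=2: → [12,24); WM=10
i=1 t=13 v=5: → [12,24); WM=11
i=2 t=15 v=3: → [12,24); WM=13
i=3 t=20 v=5: → [12,24); WM=18
i=4 t=25 v=1: → [24,36); WM=23
i=5 t=25 v=9: → [24,36); WM=23
i=6 t=36 v=3: → [36,48); WM=34; [12,24) fires=4
i=7 t=36 v=8: → [36,48); WM=34
i=8 t=40 v=6: → [36,48); WM=38; [24,36) fires=2
i=9 t=45 v=7: → [36,48); WM=43
i=10 t=43 v=4: → [36,48); WM=43
i=11 t=47 v=2: → [36,48); WM=45
i=12 t=47 v=9: → [36,48); WM=45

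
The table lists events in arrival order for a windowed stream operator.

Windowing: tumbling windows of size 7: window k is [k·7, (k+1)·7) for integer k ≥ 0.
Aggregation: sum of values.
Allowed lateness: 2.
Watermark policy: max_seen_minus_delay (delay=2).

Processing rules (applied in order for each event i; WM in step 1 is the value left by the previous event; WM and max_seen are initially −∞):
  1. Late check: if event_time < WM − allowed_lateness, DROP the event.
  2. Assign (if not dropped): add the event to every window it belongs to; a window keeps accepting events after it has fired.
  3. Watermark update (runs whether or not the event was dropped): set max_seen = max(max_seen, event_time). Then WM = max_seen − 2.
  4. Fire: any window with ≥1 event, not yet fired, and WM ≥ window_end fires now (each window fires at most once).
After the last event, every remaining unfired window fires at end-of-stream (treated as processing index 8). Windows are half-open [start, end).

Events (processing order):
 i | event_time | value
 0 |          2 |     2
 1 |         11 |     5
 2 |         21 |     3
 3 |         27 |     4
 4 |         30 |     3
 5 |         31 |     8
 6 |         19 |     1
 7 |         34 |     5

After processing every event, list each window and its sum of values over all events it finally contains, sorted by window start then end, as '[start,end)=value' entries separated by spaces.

[0,7)=2 [7,14)=5 [21,28)=7 [28,35)=16

i=0 t=2 v=2: → [0,7); WM=0
i=1 t=11 v=5: → [7,14); WM=9; [0,7) fires=2
i=2 t=21 v=3: → [21,28); WM=19; [7,14) fires=5
i=3 t=27 v=4: → [21,28); WM=25
i=4 t=30 v=3: → [28,35); WM=28; [21,28) fires=7
i=5 t=31 v=8: → [28,35); WM=29
i=6 t=19 v=1: DROP (t<29-2); WM=29
i=7 t=34 v=5: → [28,35); WM=32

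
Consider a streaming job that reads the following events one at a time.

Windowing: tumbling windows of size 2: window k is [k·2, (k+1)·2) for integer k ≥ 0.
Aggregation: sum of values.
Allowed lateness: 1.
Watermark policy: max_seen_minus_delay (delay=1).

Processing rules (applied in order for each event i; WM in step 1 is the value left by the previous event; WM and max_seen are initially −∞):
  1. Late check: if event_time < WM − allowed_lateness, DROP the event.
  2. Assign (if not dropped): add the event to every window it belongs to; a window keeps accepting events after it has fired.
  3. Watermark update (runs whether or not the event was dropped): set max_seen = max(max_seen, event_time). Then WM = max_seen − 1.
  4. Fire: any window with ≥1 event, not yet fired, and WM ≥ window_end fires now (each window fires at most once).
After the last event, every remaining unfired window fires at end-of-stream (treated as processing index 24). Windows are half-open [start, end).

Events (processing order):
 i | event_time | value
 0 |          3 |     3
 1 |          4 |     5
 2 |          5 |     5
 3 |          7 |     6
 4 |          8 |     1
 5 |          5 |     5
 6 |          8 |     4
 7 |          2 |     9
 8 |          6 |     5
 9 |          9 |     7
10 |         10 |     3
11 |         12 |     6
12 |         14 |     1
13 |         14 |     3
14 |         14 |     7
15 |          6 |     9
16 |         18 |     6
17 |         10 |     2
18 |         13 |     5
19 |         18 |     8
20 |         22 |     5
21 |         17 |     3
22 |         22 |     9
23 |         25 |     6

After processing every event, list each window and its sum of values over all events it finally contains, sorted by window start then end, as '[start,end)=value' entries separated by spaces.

[2,4)=3 [4,6)=10 [6,8)=11 [8,10)=12 [10,12)=3 [12,14)=6 [14,16)=11 [18,20)=14 [22,24)=14 [24,26)=6

i=0 t=3 v=3: → [2,4); WM=2
i=1 t=4 v=5: → [4,6); WM=3
i=2 t=5 v=5: → [4,6); WM=4; [2,4) fires=3
i=3 t=7 v=6: → [6,8); WM=6; [4,6) fires=10
i=4 t=8 v=1: → [8,10); WM=7
i=5 t=5 v=5: DROP (t<7-1); WM=7
i=6 t=8 v=4: → [8,10); WM=7
i=7 t=2 v=9: DROP (t<7-1); WM=7
i=8 t=6 v=5: → [6,8); WM=7
i=9 t=9 v=7: → [8,10); WM=8; [6,8) fires=11
i=10 t=10 v=3: → [10,12); WM=9
i=11 t=12 v=6: → [12,14); WM=11; [8,10) fires=12
i=12 t=14 v=1: → [14,16); WM=13; [10,12) fires=3
i=13 t=14 v=3: → [14,16); WM=13
i=14 t=14 v=7: → [14,16); WM=13
i=15 t=6 v=9: DROP (t<13-1); WM=13
i=16 t=18 v=6: → [18,20); WM=17; [12,14) fires=6 [14,16) fires=11
i=17 t=10 v=2: DROP (t<17-1); WM=17
i=18 t=13 v=5: DROP (t<17-1); WM=17
i=19 t=18 v=8: → [18,20); WM=17
i=20 t=22 v=5: → [22,24); WM=21; [18,20) fires=14
i=21 t=17 v=3: DROP (t<21-1); WM=21
i=22 t=22 v=9: → [22,24); WM=21
i=23 t=25 v=6: → [24,26); WM=24; [22,24) fires=14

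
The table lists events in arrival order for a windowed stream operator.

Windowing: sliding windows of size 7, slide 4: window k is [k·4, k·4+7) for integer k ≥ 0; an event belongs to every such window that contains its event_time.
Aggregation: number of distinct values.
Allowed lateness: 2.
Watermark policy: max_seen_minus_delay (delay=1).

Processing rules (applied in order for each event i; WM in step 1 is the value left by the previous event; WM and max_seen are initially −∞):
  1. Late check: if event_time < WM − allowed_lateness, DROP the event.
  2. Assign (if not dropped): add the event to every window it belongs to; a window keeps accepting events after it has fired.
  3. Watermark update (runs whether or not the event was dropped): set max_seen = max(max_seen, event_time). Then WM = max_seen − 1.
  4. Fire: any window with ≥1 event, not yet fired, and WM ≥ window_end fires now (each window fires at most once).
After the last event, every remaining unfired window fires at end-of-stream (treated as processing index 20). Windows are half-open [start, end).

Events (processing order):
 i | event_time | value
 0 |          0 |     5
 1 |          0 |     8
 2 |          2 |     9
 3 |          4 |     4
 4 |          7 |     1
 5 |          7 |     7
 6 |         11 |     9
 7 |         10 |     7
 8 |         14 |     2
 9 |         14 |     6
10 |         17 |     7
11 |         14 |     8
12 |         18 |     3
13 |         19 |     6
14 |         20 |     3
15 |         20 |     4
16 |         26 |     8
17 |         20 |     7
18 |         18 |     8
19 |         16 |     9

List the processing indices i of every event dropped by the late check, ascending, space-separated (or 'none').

i=0 t=0 v=5: → [0,7); WM=-1
i=1 t=0 v=8: → [0,7); WM=-1
i=2 t=2 v=9: → [0,7); WM=1
i=3 t=4 v=4: → [4,11),[0,7); WM=3
i=4 t=7 v=1: → [4,11); WM=6
i=5 t=7 v=7: → [4,11); WM=6
i=6 t=11 v=9: → [8,15); WM=10; [0,7) fires=4
i=7 t=10 v=7: → [8,15),[4,11); WM=10
i=8 t=14 v=2: → [12,19),[8,15); WM=13; [4,11) fires=3
i=9 t=14 v=6: → [12,19),[8,15); WM=13
i=10 t=17 v=7: → [16,23),[12,19); WM=16; [8,15) fires=4
i=11 t=14 v=8: → [12,19),[8,15); WM=16
i=12 t=18 v=3: → [16,23),[12,19); WM=17
i=13 t=19 v=6: → [16,23); WM=18
i=14 t=20 v=3: → [20,27),[16,23); WM=19; [12,19) fires=5
i=15 t=20 v=4: → [20,27),[16,23); WM=19
i=16 t=26 v=8: → [24,31),[20,27); WM=25; [16,23) fires=4
i=17 t=20 v=7: DROP (t<25-2); WM=25
i=18 t=18 v=8: DROP (t<25-2); WM=25
i=19 t=16 v=9: DROP (t<25-2); WM=25

17 18 19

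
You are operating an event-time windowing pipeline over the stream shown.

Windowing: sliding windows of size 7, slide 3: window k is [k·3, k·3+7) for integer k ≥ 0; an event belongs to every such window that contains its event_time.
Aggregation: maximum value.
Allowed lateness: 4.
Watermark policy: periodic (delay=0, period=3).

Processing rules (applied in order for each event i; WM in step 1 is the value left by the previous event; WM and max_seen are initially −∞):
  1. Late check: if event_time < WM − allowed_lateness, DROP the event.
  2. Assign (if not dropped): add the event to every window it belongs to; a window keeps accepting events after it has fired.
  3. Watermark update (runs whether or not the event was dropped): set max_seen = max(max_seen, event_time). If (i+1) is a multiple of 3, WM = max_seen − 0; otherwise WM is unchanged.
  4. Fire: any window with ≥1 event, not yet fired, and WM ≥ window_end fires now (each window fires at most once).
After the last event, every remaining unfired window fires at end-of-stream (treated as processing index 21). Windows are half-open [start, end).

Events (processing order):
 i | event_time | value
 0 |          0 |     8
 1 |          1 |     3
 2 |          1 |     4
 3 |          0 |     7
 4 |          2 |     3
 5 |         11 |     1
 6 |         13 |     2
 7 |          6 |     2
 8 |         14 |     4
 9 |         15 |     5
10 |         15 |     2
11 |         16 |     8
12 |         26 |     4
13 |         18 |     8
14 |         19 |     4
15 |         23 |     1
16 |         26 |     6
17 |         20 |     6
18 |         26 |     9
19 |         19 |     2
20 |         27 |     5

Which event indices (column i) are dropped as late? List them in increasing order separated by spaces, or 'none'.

i=0 t=0 v=8: → [0,7); WM=−∞
i=1 t=1 v=3: → [0,7); WM=−∞
i=2 t=1 v=4: → [0,7); WM=1
i=3 t=0 v=7: → [0,7); WM=1
i=4 t=2 v=3: → [0,7); WM=1
i=5 t=11 v=1: → [9,16),[6,13); WM=11; [0,7) fires=8
i=6 t=13 v=2: → [12,19),[9,16); WM=11
i=7 t=6 v=2: DROP (t<11-4); WM=11
i=8 t=14 v=4: → [12,19),[9,16); WM=14; [6,13) fires=1
i=9 t=15 v=5: → [15,22),[12,19),[9,16); WM=14
i=10 t=15 v=2: → [15,22),[12,19),[9,16); WM=14
i=11 t=16 v=8: → [15,22),[12,19); WM=16; [9,16) fires=5
i=12 t=26 v=4: → [24,31),[21,28); WM=16
i=13 t=18 v=8: → [18,25),[15,22),[12,19); WM=16
i=14 t=19 v=4: → [18,25),[15,22); WM=26; [12,19) fires=8 [15,22) fires=8 [18,25) fires=8
i=15 t=23 v=1: → [21,28),[18,25); WM=26
i=16 t=26 v=6: → [24,31),[21,28); WM=26
i=17 t=20 v=6: DROP (t<26-4); WM=26
i=18 t=26 v=9: → [24,31),[21,28); WM=26
i=19 t=19 v=2: DROP (t<26-4); WM=26
i=20 t=27 v=5: → [27,34),[24,31),[21,28); WM=27

7 17 19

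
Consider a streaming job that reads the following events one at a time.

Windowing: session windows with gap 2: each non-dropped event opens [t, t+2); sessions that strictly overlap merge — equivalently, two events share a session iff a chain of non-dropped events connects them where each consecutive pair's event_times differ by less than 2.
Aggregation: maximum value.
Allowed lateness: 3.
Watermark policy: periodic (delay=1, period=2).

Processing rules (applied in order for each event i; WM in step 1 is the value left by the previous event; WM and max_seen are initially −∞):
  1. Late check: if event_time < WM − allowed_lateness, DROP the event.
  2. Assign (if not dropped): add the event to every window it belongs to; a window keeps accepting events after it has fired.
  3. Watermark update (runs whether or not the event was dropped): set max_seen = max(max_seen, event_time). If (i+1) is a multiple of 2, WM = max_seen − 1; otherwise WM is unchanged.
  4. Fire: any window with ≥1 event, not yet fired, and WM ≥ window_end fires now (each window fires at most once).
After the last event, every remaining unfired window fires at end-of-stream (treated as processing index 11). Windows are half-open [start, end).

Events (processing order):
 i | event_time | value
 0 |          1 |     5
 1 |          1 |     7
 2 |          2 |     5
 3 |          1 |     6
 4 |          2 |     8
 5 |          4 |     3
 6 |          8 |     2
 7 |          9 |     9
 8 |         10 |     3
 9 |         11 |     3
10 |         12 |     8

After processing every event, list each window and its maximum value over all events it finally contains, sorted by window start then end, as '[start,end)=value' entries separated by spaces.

i=0 t=1 v=5: → [1,3); WM=−∞
i=1 t=1 v=7: → [1,3); WM=0
i=2 t=2 v=5: → [1,4); WM=0
i=3 t=1 v=6: → [1,4); WM=1
i=4 t=2 v=8: → [1,4); WM=1
i=5 t=4 v=3: → [4,6); WM=3
i=6 t=8 v=2: → [8,10); WM=3
i=7 t=9 v=9: → [8,11); WM=8
i=8 t=10 v=3: → [8,12); WM=8
i=9 t=11 v=3: → [8,13); WM=10
i=10 t=12 v=8: → [8,14); WM=10

[1,4)=8 [4,6)=3 [8,14)=9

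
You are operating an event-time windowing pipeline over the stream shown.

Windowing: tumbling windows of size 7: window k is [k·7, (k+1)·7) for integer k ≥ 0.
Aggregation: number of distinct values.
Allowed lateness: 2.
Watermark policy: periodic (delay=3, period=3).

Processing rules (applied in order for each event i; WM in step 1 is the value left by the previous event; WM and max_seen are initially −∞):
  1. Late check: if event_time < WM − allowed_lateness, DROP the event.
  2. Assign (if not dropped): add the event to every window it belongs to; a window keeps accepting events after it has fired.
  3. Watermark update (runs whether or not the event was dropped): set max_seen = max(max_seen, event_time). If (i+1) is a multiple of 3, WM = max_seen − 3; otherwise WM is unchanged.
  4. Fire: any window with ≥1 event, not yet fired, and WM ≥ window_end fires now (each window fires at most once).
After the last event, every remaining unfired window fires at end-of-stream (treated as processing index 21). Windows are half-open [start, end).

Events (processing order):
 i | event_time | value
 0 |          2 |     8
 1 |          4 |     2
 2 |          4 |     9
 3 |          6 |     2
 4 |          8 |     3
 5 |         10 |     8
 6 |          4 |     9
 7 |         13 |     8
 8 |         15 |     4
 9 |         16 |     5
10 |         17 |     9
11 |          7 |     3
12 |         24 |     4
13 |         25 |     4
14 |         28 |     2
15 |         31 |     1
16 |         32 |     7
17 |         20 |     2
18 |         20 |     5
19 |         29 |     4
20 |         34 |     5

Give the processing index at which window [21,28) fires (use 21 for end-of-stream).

i=0 t=2 v=8: → [0,7); WM=−∞
i=1 t=4 v=2: → [0,7); WM=−∞
i=2 t=4 v=9: → [0,7); WM=1
i=3 t=6 v=2: → [0,7); WM=1
i=4 t=8 v=3: → [7,14); WM=1
i=5 t=10 v=8: → [7,14); WM=7; [0,7) fires=3
i=6 t=4 v=9: DROP (t<7-2); WM=7
i=7 t=13 v=8: → [7,14); WM=7
i=8 t=15 v=4: → [14,21); WM=12
i=9 t=16 v=5: → [14,21); WM=12
i=10 t=17 v=9: → [14,21); WM=12
i=11 t=7 v=3: DROP (t<12-2); WM=14; [7,14) fires=2
i=12 t=24 v=4: → [21,28); WM=14
i=13 t=25 v=4: → [21,28); WM=14
i=14 t=28 v=2: → [28,35); WM=25; [14,21) fires=3
i=15 t=31 v=1: → [28,35); WM=25
i=16 t=32 v=7: → [28,35); WM=25
i=17 t=20 v=2: DROP (t<25-2); WM=29; [21,28) fires=1
i=18 t=20 v=5: DROP (t<29-2); WM=29
i=19 t=29 v=4: → [28,35); WM=29
i=20 t=34 v=5: → [28,35); WM=31

17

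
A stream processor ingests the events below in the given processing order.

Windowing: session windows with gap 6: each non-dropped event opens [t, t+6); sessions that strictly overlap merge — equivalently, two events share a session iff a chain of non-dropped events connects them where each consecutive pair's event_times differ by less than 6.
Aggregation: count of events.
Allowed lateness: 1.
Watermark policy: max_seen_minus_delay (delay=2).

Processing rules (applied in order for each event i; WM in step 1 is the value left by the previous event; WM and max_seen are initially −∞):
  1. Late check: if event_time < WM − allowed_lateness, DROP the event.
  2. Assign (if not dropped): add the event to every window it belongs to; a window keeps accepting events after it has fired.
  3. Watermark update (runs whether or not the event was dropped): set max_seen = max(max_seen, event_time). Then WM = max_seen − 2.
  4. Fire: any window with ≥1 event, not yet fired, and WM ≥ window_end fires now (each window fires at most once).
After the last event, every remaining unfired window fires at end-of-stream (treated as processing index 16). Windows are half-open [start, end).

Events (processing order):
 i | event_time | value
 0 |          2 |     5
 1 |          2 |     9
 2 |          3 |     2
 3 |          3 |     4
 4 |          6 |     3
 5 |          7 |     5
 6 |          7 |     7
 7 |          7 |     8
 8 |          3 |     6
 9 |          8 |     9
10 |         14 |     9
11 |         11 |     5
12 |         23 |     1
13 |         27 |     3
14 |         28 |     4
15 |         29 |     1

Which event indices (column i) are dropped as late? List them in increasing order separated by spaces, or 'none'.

i=0 t=2 v=5: → [2,8); WM=0
i=1 t=2 v=9: → [2,8); WM=0
i=2 t=3 v=2: → [2,9); WM=1
i=3 t=3 v=4: → [2,9); WM=1
i=4 t=6 v=3: → [2,12); WM=4
i=5 t=7 v=5: → [2,13); WM=5
i=6 t=7 v=7: → [2,13); WM=5
i=7 t=7 v=8: → [2,13); WM=5
i=8 t=3 v=6: DROP (t<5-1); WM=5
i=9 t=8 v=9: → [2,14); WM=6
i=10 t=14 v=9: → [14,20); WM=12
i=11 t=11 v=5: → [2,20); WM=12
i=12 t=23 v=1: → [23,29); WM=21
i=13 t=27 v=3: → [23,33); WM=25
i=14 t=28 v=4: → [23,34); WM=26
i=15 t=29 v=1: → [23,35); WM=27

8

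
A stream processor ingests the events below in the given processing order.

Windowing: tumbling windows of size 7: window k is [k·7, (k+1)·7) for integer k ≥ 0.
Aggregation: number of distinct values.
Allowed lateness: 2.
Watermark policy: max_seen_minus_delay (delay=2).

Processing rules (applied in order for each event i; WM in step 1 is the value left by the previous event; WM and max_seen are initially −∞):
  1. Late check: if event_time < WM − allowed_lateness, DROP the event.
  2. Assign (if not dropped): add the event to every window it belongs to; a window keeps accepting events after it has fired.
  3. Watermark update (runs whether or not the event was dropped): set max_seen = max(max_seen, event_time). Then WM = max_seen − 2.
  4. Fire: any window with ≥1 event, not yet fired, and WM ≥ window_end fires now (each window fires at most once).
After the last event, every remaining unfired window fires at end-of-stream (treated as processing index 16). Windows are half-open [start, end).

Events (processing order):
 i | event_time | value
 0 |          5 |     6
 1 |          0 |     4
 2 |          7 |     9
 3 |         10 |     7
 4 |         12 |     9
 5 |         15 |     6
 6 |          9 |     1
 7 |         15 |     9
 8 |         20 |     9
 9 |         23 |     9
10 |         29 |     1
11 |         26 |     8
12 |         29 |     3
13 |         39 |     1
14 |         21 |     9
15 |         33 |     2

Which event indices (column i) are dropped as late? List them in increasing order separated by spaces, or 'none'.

1 6 14 15

i=0 t=5 v=6: → [0,7); WM=3
i=1 t=0 v=4: DROP (t<3-2); WM=3
i=2 t=7 v=9: → [7,14); WM=5
i=3 t=10 v=7: → [7,14); WM=8; [0,7) fires=1
i=4 t=12 v=9: → [7,14); WM=10
i=5 t=15 v=6: → [14,21); WM=13
i=6 t=9 v=1: DROP (t<13-2); WM=13
i=7 t=15 v=9: → [14,21); WM=13
i=8 t=20 v=9: → [14,21); WM=18; [7,14) fires=2
i=9 t=23 v=9: → [21,28); WM=21; [14,21) fires=2
i=10 t=29 v=1: → [28,35); WM=27
i=11 t=26 v=8: → [21,28); WM=27
i=12 t=29 v=3: → [28,35); WM=27
i=13 t=39 v=1: → [35,42); WM=37; [21,28) fires=2 [28,35) fires=2
i=14 t=21 v=9: DROP (t<37-2); WM=37
i=15 t=33 v=2: DROP (t<37-2); WM=37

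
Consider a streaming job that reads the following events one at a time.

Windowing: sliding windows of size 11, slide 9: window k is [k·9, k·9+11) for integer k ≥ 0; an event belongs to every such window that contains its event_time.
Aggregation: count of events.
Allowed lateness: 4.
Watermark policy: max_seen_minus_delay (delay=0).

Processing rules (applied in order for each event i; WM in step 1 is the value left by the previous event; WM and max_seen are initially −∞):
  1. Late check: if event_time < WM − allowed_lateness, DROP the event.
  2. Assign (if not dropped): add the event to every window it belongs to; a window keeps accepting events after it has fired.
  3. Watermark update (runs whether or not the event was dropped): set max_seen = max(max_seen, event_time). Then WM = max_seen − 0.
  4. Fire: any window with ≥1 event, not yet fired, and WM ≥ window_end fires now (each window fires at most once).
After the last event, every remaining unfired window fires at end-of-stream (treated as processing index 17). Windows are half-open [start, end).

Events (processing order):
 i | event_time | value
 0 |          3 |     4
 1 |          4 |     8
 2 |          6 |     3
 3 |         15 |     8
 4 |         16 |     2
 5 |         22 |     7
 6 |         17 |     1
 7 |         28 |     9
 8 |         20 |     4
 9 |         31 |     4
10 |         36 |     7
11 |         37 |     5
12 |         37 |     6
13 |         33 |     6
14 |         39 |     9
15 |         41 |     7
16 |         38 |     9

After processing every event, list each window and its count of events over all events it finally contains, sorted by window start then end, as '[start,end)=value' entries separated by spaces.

[0,11)=3 [9,20)=2 [18,29)=2 [27,38)=6 [36,47)=6

i=0 t=3 v=4: → [0,11); WM=3
i=1 t=4 v=8: → [0,11); WM=4
i=2 t=6 v=3: → [0,11); WM=6
i=3 t=15 v=8: → [9,20); WM=15; [0,11) fires=3
i=4 t=16 v=2: → [9,20); WM=16
i=5 t=22 v=7: → [18,29); WM=22; [9,20) fires=2
i=6 t=17 v=1: DROP (t<22-4); WM=22
i=7 t=28 v=9: → [27,38),[18,29); WM=28
i=8 t=20 v=4: DROP (t<28-4); WM=28
i=9 t=31 v=4: → [27,38); WM=31; [18,29) fires=2
i=10 t=36 v=7: → [36,47),[27,38); WM=36
i=11 t=37 v=5: → [36,47),[27,38); WM=37
i=12 t=37 v=6: → [36,47),[27,38); WM=37
i=13 t=33 v=6: → [27,38); WM=37
i=14 t=39 v=9: → [36,47); WM=39; [27,38) fires=6
i=15 t=41 v=7: → [36,47); WM=41
i=16 t=38 v=9: → [36,47); WM=41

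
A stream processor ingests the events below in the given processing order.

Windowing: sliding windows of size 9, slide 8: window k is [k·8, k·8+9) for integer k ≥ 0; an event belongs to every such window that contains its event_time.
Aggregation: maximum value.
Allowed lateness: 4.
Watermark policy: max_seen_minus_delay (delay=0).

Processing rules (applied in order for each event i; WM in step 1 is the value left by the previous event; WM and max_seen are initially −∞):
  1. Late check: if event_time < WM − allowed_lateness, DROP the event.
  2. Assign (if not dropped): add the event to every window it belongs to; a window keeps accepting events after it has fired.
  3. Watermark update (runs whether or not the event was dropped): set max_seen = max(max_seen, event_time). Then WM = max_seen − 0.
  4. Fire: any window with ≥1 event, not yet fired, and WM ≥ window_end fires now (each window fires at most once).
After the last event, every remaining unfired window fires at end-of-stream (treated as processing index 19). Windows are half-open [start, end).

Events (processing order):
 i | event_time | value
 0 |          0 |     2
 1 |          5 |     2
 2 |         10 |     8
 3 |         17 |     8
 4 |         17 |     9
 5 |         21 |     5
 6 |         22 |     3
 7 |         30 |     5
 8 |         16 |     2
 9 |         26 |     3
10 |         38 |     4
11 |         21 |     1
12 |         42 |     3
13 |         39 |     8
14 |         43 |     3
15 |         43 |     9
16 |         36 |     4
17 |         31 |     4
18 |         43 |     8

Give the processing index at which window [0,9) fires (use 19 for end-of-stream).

2

i=0 t=0 v=2: → [0,9); WM=0
i=1 t=5 v=2: → [0,9); WM=5
i=2 t=10 v=8: → [8,17); WM=10; [0,9) fires=2
i=3 t=17 v=8: → [16,25); WM=17; [8,17) fires=8
i=4 t=17 v=9: → [16,25); WM=17
i=5 t=21 v=5: → [16,25); WM=21
i=6 t=22 v=3: → [16,25); WM=22
i=7 t=30 v=5: → [24,33); WM=30; [16,25) fires=9
i=8 t=16 v=2: DROP (t<30-4); WM=30
i=9 t=26 v=3: → [24,33); WM=30
i=10 t=38 v=4: → [32,41); WM=38; [24,33) fires=5
i=11 t=21 v=1: DROP (t<38-4); WM=38
i=12 t=42 v=3: → [40,49); WM=42; [32,41) fires=4
i=13 t=39 v=8: → [32,41); WM=42
i=14 t=43 v=3: → [40,49); WM=43
i=15 t=43 v=9: → [40,49); WM=43
i=16 t=36 v=4: DROP (t<43-4); WM=43
i=17 t=31 v=4: DROP (t<43-4); WM=43
i=18 t=43 v=8: → [40,49); WM=43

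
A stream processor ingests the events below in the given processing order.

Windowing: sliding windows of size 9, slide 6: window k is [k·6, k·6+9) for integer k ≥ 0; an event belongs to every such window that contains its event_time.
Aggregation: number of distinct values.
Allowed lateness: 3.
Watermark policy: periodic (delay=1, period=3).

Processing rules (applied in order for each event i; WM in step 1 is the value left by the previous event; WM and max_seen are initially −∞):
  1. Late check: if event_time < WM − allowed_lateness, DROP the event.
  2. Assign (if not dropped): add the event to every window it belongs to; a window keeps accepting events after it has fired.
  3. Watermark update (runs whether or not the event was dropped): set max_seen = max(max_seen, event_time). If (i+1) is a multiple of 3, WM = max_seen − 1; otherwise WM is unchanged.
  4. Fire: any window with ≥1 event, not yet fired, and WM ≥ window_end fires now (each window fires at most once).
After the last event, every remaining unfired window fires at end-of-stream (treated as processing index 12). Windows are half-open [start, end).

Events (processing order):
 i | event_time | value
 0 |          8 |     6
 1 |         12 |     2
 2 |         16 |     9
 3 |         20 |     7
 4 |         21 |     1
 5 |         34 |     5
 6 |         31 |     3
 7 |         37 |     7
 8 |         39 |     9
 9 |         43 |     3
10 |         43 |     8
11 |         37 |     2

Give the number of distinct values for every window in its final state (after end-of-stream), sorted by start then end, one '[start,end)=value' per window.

i=0 t=8 v=6: → [6,15),[0,9); WM=−∞
i=1 t=12 v=2: → [12,21),[6,15); WM=−∞
i=2 t=16 v=9: → [12,21); WM=15; [0,9) fires=1 [6,15) fires=2
i=3 t=20 v=7: → [18,27),[12,21); WM=15
i=4 t=21 v=1: → [18,27); WM=15
i=5 t=34 v=5: → [30,39); WM=33; [12,21) fires=3 [18,27) fires=2
i=6 t=31 v=3: → [30,39),[24,33); WM=33; [24,33) fires=1
i=7 t=37 v=7: → [36,45),[30,39); WM=33
i=8 t=39 v=9: → [36,45); WM=38
i=9 t=43 v=3: → [42,51),[36,45); WM=38
i=10 t=43 v=8: → [42,51),[36,45); WM=38
i=11 t=37 v=2: → [36,45),[30,39); WM=42; [30,39) fires=4

[0,9)=1 [6,15)=2 [12,21)=3 [18,27)=2 [24,33)=1 [30,39)=4 [36,45)=5 [42,51)=2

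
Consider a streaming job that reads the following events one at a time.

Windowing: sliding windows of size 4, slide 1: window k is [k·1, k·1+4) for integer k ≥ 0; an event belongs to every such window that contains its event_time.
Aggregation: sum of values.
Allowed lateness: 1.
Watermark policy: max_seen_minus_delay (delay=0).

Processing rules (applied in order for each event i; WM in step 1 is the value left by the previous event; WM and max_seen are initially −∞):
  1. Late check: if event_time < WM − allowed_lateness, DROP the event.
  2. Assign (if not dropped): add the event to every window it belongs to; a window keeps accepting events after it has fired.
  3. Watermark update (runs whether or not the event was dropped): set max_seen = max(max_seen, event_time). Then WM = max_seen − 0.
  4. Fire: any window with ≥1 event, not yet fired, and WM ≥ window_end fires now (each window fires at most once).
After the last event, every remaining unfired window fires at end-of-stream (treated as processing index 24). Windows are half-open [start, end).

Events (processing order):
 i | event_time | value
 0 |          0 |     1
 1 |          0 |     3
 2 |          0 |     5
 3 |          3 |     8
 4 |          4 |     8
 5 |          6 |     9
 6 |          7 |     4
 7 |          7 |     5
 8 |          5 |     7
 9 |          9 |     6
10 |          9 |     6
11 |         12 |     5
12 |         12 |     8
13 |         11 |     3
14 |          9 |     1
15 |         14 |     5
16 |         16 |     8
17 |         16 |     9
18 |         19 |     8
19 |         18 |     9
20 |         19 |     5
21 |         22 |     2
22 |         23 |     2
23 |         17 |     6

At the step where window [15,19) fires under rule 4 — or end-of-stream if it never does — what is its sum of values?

i=0 t=0 v=1: → [0,4); WM=0
i=1 t=0 v=3: → [0,4); WM=0
i=2 t=0 v=5: → [0,4); WM=0
i=3 t=3 v=8: → [3,7),[2,6),[1,5),[0,4); WM=3
i=4 t=4 v=8: → [4,8),[3,7),[2,6),[1,5); WM=4; [0,4) fires=17
i=5 t=6 v=9: → [6,10),[5,9),[4,8),[3,7); WM=6; [1,5) fires=16 [2,6) fires=16
i=6 t=7 v=4: → [7,11),[6,10),[5,9),[4,8); WM=7; [3,7) fires=25
i=7 t=7 v=5: → [7,11),[6,10),[5,9),[4,8); WM=7
i=8 t=5 v=7: DROP (t<7-1); WM=7
i=9 t=9 v=6: → [9,13),[8,12),[7,11),[6,10); WM=9; [4,8) fires=26 [5,9) fires=18
i=10 t=9 v=6: → [9,13),[8,12),[7,11),[6,10); WM=9
i=11 t=12 v=5: → [12,16),[11,15),[10,14),[9,13); WM=12; [6,10) fires=30 [7,11) fires=21 [8,12) fires=12
i=12 t=12 v=8: → [12,16),[11,15),[10,14),[9,13); WM=12
i=13 t=11 v=3: → [11,15),[10,14),[9,13),[8,12); WM=12
i=14 t=9 v=1: DROP (t<12-1); WM=12
i=15 t=14 v=5: → [14,18),[13,17),[12,16),[11,15); WM=14; [9,13) fires=28 [10,14) fires=16
i=16 t=16 v=8: → [16,20),[15,19),[14,18),[13,17); WM=16; [11,15) fires=21 [12,16) fires=18
i=17 t=16 v=9: → [16,20),[15,19),[14,18),[13,17); WM=16
i=18 t=19 v=8: → [19,23),[18,22),[17,21),[16,20); WM=19; [13,17) fires=22 [14,18) fires=22 [15,19) fires=17
i=19 t=18 v=9: → [18,22),[17,21),[16,20),[15,19); WM=19
i=20 t=19 v=5: → [19,23),[18,22),[17,21),[16,20); WM=19
i=21 t=22 v=2: → [22,26),[21,25),[20,24),[19,23); WM=22; [16,20) fires=39 [17,21) fires=22 [18,22) fires=22
i=22 t=23 v=2: → [23,27),[22,26),[21,25),[20,24); WM=23; [19,23) fires=15
i=23 t=17 v=6: DROP (t<23-1); WM=23

17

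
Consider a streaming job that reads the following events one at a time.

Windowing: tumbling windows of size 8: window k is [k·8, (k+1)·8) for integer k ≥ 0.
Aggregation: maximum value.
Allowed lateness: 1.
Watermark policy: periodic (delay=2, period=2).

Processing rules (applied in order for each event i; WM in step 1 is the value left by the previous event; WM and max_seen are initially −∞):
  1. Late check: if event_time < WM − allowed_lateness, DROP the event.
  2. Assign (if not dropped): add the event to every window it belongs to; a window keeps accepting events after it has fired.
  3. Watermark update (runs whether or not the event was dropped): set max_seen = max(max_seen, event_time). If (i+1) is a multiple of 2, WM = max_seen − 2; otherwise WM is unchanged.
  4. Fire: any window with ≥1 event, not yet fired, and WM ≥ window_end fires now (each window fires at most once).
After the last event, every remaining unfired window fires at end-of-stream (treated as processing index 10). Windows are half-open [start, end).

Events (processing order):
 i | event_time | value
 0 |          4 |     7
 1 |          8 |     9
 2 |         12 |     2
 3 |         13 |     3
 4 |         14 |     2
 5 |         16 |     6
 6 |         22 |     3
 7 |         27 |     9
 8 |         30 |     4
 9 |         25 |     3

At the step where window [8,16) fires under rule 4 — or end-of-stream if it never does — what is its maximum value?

i=0 t=4 v=7: → [0,8); WM=−∞
i=1 t=8 v=9: → [8,16); WM=6
i=2 t=12 v=2: → [8,16); WM=6
i=3 t=13 v=3: → [8,16); WM=11; [0,8) fires=7
i=4 t=14 v=2: → [8,16); WM=11
i=5 t=16 v=6: → [16,24); WM=14
i=6 t=22 v=3: → [16,24); WM=14
i=7 t=27 v=9: → [24,32); WM=25; [8,16) fires=9 [16,24) fires=6
i=8 t=30 v=4: → [24,32); WM=25
i=9 t=25 v=3: → [24,32); WM=28

9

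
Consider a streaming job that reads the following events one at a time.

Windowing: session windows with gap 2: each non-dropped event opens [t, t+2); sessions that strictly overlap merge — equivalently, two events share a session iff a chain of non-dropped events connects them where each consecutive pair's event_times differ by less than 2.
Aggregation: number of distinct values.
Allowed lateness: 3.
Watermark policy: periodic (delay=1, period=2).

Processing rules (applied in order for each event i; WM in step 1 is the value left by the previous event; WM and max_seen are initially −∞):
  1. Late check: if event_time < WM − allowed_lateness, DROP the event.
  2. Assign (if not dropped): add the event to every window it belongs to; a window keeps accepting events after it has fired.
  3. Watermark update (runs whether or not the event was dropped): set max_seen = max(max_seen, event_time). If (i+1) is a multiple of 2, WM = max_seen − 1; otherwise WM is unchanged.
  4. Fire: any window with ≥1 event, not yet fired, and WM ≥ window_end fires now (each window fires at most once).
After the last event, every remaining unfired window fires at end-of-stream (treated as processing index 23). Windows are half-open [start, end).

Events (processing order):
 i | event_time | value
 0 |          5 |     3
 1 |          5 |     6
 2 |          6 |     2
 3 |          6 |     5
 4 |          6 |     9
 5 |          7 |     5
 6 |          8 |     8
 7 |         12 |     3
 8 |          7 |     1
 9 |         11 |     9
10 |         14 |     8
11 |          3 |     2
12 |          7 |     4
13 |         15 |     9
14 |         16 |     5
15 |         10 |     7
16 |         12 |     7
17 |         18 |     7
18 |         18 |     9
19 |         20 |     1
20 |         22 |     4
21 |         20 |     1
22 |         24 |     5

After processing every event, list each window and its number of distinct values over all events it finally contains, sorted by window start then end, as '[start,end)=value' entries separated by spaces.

[5,10)=6 [11,14)=3 [14,18)=3 [18,20)=2 [20,22)=1 [22,24)=1 [24,26)=1

i=0 t=5 v=3: → [5,7); WM=−∞
i=1 t=5 v=6: → [5,7); WM=4
i=2 t=6 v=2: → [5,8); WM=4
i=3 t=6 v=5: → [5,8); WM=5
i=4 t=6 v=9: → [5,8); WM=5
i=5 t=7 v=5: → [5,9); WM=6
i=6 t=8 v=8: → [5,10); WM=6
i=7 t=12 v=3: → [12,14); WM=11
i=8 t=7 v=1: DROP (t<11-3); WM=11
i=9 t=11 v=9: → [11,14); WM=11
i=10 t=14 v=8: → [14,16); WM=11
i=11 t=3 v=2: DROP (t<11-3); WM=13
i=12 t=7 v=4: DROP (t<13-3); WM=13
i=13 t=15 v=9: → [14,17); WM=14
i=14 t=16 v=5: → [14,18); WM=14
i=15 t=10 v=7: DROP (t<14-3); WM=15
i=16 t=12 v=7: → [11,14); WM=15
i=17 t=18 v=7: → [18,20); WM=17
i=18 t=18 v=9: → [18,20); WM=17
i=19 t=20 v=1: → [20,22); WM=19
i=20 t=22 v=4: → [22,24); WM=19
i=21 t=20 v=1: → [20,22); WM=21
i=22 t=24 v=5: → [24,26); WM=21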